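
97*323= 31331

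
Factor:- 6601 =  - 7^1*23^1*41^1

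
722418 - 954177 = -231759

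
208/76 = 52/19 = 2.74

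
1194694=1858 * 643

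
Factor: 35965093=35965093^1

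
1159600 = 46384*25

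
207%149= 58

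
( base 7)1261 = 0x1E4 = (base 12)344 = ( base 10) 484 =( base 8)744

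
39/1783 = 39/1783 = 0.02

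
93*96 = 8928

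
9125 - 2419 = 6706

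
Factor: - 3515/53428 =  - 2^ ( - 2)*5^1 *19^ ( - 1 )  =  - 5/76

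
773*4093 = 3163889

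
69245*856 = 59273720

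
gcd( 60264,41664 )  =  744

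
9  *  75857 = 682713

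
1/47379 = 1/47379 = 0.00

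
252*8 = 2016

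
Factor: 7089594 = 2^1*3^1*101^1  *  11699^1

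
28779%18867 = 9912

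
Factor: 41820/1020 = 41^1= 41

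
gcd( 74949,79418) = 1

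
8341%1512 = 781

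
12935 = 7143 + 5792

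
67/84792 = 67/84792= 0.00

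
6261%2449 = 1363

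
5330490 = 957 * 5570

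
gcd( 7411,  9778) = 1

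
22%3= 1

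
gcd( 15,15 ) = 15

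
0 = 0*931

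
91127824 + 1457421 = 92585245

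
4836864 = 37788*128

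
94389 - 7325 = 87064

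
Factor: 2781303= 3^1*7^1*29^1*4567^1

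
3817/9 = 424 + 1/9 = 424.11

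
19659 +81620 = 101279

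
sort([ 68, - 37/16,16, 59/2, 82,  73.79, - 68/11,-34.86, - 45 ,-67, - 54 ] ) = [ - 67,-54,-45, - 34.86,- 68/11, - 37/16,16,59/2, 68, 73.79,82 ] 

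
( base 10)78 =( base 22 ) 3C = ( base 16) 4e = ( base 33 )2C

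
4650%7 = 2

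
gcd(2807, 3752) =7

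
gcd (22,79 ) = 1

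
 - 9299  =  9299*( - 1 )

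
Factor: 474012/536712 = 2^ ( - 1) *3^3*7^1*107^( - 1 ) =189/214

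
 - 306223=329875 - 636098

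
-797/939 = - 797/939=-0.85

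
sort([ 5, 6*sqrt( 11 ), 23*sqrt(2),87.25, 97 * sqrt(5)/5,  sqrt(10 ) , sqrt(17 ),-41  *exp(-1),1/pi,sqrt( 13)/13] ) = [ - 41*exp( - 1),sqrt(13)/13, 1/pi,sqrt( 10), sqrt(17), 5, 6*sqrt( 11), 23*sqrt(2), 97 * sqrt ( 5) /5, 87.25]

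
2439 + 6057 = 8496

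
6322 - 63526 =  - 57204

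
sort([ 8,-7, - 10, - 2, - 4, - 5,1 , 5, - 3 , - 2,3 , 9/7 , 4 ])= [ - 10, - 7,-5,-4, - 3,-2 , - 2,1,  9/7,3,  4 , 5,8 ]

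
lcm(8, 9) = 72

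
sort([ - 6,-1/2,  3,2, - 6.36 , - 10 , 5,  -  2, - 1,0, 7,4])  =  [-10, - 6.36 , - 6, - 2, - 1,- 1/2,0,  2, 3 , 4, 5,  7 ] 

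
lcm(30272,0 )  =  0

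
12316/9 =12316/9 = 1368.44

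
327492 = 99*3308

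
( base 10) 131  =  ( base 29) 4f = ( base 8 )203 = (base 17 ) 7c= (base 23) 5g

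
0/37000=0 =0.00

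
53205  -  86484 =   -  33279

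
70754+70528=141282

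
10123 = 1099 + 9024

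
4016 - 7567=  - 3551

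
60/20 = 3 = 3.00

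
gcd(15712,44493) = 1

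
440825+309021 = 749846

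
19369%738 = 181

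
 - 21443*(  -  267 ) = 5725281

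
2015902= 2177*926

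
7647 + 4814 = 12461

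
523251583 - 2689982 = 520561601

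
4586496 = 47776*96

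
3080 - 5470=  - 2390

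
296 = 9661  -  9365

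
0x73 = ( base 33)3G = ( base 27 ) 47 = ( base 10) 115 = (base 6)311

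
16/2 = 8 = 8.00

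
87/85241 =87/85241  =  0.00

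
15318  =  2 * 7659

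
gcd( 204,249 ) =3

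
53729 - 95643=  - 41914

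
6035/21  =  287 + 8/21 = 287.38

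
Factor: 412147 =412147^1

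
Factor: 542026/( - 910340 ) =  - 2^ ( - 1 ) * 5^( - 1)*23^( - 1 ) * 1979^( - 1 )*271013^1 = - 271013/455170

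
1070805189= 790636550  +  280168639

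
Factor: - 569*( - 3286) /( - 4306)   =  -31^1*53^1*569^1*2153^( - 1) = - 934867/2153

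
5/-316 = -5/316=- 0.02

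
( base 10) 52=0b110100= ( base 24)24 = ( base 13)40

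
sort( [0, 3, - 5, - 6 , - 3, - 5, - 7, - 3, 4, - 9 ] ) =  [ - 9, - 7, - 6 , - 5, - 5, - 3, - 3, 0, 3, 4] 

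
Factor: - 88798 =  -  2^1*29^1*1531^1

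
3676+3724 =7400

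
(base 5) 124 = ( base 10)39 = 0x27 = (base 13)30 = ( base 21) 1i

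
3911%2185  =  1726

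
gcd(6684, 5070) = 6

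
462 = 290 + 172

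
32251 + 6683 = 38934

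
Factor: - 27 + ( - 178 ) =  - 205 = - 5^1 * 41^1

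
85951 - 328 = 85623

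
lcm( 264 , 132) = 264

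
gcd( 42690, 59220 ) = 30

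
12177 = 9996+2181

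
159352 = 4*39838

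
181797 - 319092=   -  137295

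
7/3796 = 7/3796=0.00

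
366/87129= 122/29043= 0.00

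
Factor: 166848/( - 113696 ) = -474/323 =-2^1*3^1* 17^(  -  1) * 19^( - 1 ) * 79^1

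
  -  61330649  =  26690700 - 88021349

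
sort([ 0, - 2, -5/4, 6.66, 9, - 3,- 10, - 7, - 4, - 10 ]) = [ - 10, - 10, - 7, - 4, - 3 , - 2, - 5/4, 0,6.66, 9]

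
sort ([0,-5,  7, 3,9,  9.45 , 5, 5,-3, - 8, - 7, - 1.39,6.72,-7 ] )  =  [-8, - 7, - 7 , - 5, -3, - 1.39, 0, 3,5 , 5, 6.72,  7, 9 , 9.45 ]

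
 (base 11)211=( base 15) 11E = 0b11111110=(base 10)254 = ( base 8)376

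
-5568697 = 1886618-7455315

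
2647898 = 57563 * 46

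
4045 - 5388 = - 1343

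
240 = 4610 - 4370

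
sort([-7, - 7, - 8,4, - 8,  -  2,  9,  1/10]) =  [ - 8, - 8,  -  7, - 7,-2, 1/10 , 4,9 ] 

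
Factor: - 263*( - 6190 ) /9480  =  2^( - 2)*3^(- 1 )*79^(  -  1)*263^1*619^1 = 162797/948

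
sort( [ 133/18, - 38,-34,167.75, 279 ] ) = [ - 38,-34, 133/18,167.75,279 ] 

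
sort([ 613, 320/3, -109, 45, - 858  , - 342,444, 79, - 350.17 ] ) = [- 858,  -  350.17,  -  342, - 109,45,79 , 320/3,444,613] 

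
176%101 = 75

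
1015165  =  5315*191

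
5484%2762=2722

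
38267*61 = 2334287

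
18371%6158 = 6055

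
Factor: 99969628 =2^2*11^1*67^1*33911^1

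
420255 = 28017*15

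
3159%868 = 555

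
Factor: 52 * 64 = 3328 = 2^8*13^1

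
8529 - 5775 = 2754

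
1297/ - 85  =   - 1297/85 = - 15.26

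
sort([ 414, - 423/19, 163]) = [ - 423/19,163,414] 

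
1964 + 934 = 2898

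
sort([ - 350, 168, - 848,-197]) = [  -  848, -350, - 197, 168]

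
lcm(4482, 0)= 0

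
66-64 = 2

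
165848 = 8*20731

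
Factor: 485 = 5^1*97^1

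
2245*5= 11225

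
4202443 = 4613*911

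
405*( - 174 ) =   -  70470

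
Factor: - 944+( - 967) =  - 3^1*7^2*13^1 = - 1911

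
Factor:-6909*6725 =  - 46463025 = -3^1 * 5^2 * 7^2* 47^1*269^1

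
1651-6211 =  - 4560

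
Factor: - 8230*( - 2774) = 22830020 = 2^2 * 5^1* 19^1 *73^1*823^1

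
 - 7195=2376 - 9571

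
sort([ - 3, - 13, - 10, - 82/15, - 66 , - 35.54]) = [ - 66, - 35.54, - 13,  -  10, - 82/15 , - 3 ] 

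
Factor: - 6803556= - 2^2 * 3^1*566963^1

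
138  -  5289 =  - 5151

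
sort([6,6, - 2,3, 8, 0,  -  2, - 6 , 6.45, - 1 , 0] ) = [ - 6,-2 , - 2, - 1,0, 0 , 3,6,6,6.45,8]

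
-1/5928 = -1 + 5927/5928= -  0.00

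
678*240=162720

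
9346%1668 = 1006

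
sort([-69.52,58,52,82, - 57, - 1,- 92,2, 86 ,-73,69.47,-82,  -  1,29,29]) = [ - 92, - 82 , - 73, - 69.52,-57,-1, - 1,2,  29,29, 52,58,69.47,82,86] 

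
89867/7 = 12838  +  1/7 = 12838.14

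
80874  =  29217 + 51657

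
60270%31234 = 29036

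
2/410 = 1/205 = 0.00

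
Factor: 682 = 2^1*11^1*31^1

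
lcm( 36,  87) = 1044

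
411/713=411/713 = 0.58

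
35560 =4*8890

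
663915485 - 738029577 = - 74114092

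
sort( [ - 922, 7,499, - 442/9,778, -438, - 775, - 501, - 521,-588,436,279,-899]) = [ - 922, - 899,- 775 , - 588, - 521, - 501, - 438, - 442/9,7,279,436, 499,778 ] 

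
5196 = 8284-3088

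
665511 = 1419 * 469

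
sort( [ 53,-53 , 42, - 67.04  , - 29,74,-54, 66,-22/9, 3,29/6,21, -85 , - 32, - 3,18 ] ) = [ - 85,  -  67.04 ,- 54, - 53, - 32, - 29,-3, - 22/9, 3 , 29/6,18,21,42,53,66,74] 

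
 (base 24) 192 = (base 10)794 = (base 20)1je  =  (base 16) 31A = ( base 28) 10a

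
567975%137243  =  19003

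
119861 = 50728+69133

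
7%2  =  1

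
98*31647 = 3101406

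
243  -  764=- 521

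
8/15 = 8/15 = 0.53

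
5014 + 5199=10213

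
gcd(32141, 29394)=1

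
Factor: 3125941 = 7^1 * 13^1 * 34351^1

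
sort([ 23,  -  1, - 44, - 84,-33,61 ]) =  [ -84, - 44, - 33, - 1,23,61]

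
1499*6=8994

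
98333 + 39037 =137370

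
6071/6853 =6071/6853 =0.89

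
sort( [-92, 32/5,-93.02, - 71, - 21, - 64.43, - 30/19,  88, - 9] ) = [ - 93.02,  -  92, - 71,-64.43,-21, - 9,-30/19, 32/5, 88 ] 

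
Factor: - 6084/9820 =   -  1521/2455 = - 3^2 * 5^ (  -  1) * 13^2*491^( - 1 )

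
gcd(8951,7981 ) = 1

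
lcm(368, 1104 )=1104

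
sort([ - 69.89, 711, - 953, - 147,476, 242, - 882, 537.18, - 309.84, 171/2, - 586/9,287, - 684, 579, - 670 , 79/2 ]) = [ - 953  , - 882, - 684, - 670, - 309.84, - 147,  -  69.89 , - 586/9, 79/2,  171/2, 242,287,476, 537.18, 579,  711 ]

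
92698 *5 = 463490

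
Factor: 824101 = 37^1*22273^1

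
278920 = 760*367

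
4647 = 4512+135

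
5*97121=485605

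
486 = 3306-2820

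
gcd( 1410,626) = 2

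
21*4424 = 92904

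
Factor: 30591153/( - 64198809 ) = - 3399017^1 * 7133201^(-1) = -  3399017/7133201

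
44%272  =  44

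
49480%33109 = 16371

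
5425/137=39 + 82/137 = 39.60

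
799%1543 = 799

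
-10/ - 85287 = 10/85287 = 0.00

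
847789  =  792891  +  54898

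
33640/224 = 4205/28  =  150.18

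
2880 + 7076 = 9956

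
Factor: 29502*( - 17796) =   -  525017592 = -2^3*3^3*11^1*149^1*1483^1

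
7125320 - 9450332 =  - 2325012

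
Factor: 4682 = 2^1 *2341^1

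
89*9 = 801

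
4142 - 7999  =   - 3857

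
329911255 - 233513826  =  96397429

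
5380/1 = 5380   =  5380.00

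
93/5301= 1/57=0.02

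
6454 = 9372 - 2918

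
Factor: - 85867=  - 17^1*5051^1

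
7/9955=7/9955 = 0.00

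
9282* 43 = 399126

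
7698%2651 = 2396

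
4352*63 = 274176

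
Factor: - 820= - 2^2*5^1*41^1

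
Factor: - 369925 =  - 5^2*14797^1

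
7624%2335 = 619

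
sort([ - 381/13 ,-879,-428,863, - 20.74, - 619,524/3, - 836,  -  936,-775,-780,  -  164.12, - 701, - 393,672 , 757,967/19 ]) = [ - 936,  -  879,-836, -780, -775,  -  701, - 619,  -  428, - 393, - 164.12,-381/13,  -  20.74,967/19, 524/3,672,757,863 ] 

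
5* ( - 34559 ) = - 172795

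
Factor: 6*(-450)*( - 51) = 137700 = 2^2*3^4*5^2*17^1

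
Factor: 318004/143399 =2^2*107^1*193^( - 1) = 428/193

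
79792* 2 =159584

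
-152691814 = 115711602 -268403416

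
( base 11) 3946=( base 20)cgc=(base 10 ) 5132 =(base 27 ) 712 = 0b1010000001100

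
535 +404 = 939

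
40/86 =20/43 = 0.47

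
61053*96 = 5861088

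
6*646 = 3876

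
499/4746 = 499/4746 = 0.11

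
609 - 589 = 20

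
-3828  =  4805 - 8633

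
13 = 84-71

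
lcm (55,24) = 1320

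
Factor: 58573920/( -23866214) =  - 2^4*3^1*5^1*191^( - 1 ) * 62477^(-1 )  *122029^1 = - 29286960/11933107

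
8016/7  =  8016/7  =  1145.14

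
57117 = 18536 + 38581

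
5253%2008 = 1237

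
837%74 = 23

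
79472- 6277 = 73195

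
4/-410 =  - 1+203/205 = -0.01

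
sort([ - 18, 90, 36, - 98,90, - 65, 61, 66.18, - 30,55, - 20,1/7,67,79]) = [ - 98, - 65, - 30,- 20, - 18, 1/7,36, 55, 61,66.18,  67, 79, 90, 90]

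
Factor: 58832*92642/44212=2^3 * 7^( - 1)*11^1 * 1579^( - 1)*3677^1*4211^1=1362578536/11053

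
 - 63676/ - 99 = 643+19/99 = 643.19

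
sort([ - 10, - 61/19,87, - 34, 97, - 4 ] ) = [-34, - 10,-4, - 61/19,87,97 ]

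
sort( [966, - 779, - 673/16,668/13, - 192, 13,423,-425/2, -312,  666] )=[-779,-312, - 425/2,  -  192,- 673/16,13, 668/13,  423, 666,966 ] 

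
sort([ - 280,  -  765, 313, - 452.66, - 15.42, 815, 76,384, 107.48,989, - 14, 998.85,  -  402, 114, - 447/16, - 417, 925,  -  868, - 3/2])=[  -  868, - 765, - 452.66,-417, - 402, - 280 , - 447/16, - 15.42,-14, - 3/2, 76, 107.48,114,  313, 384,815, 925, 989,  998.85 ] 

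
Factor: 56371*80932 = 4562217772  =  2^2*7^1*8053^1*20233^1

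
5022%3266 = 1756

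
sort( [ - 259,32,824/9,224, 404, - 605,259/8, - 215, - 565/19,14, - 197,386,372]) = [ - 605, - 259, - 215, - 197, - 565/19,14,  32,259/8,824/9,224, 372,386,404 ] 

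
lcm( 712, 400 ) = 35600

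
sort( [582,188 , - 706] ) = [ - 706 , 188,582]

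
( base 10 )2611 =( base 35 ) 24L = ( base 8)5063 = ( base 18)811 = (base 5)40421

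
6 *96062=576372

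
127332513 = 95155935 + 32176578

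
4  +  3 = 7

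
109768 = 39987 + 69781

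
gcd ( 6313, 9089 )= 1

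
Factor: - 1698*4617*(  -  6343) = 49727001438 = 2^1 * 3^6*19^1*283^1*6343^1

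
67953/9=7550 + 1/3 = 7550.33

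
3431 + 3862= 7293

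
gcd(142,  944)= 2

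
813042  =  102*7971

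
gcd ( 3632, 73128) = 8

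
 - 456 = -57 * 8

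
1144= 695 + 449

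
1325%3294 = 1325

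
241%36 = 25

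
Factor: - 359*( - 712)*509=2^3*89^1*359^1*509^1 = 130104472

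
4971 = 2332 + 2639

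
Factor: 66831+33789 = 2^2*3^2 * 5^1*13^1*43^1 = 100620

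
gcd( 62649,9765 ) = 9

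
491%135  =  86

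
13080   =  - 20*(- 654 )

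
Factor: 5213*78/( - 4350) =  - 5^( - 2 )* 13^2*29^( -1 )*401^1 =- 67769/725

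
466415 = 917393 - 450978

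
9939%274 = 75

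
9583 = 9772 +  -189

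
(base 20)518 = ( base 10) 2028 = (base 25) 363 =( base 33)1SF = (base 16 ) 7ec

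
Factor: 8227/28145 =5^ (-1 ) * 13^( - 1)*19^1 = 19/65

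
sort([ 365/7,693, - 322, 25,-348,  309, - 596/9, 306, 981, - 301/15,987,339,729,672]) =[  -  348, - 322 , - 596/9, - 301/15,25,365/7,306, 309,339, 672,693,  729,981 , 987]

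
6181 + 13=6194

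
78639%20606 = 16821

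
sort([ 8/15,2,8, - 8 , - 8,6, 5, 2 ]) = [ - 8,-8,8/15, 2, 2,5,6, 8]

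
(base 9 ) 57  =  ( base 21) 2a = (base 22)28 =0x34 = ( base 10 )52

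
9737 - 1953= 7784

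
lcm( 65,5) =65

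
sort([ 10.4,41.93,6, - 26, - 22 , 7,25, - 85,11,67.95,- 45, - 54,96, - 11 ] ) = [ - 85,-54,-45, - 26,-22,  -  11,6,7,10.4,11 , 25,41.93,67.95,96]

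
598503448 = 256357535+342145913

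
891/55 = 16 + 1/5  =  16.20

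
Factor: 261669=3^1 * 87223^1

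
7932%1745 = 952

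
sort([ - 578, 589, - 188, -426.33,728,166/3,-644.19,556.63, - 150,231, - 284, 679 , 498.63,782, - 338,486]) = [  -  644.19, - 578,-426.33 ,  -  338, - 284 , - 188,-150, 166/3 , 231, 486,  498.63,556.63, 589,679, 728,782] 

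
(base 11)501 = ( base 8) 1136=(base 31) jh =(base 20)1a6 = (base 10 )606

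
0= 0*247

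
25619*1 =25619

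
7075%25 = 0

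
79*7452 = 588708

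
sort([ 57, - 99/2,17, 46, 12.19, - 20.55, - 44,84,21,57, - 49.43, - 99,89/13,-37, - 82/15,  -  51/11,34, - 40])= [ -99, - 99/2, - 49.43, - 44, - 40, - 37, - 20.55,-82/15, - 51/11, 89/13, 12.19,17 , 21,34,46, 57,57,84 ]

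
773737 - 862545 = - 88808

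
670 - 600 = 70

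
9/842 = 9/842 = 0.01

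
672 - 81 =591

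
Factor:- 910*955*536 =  - 465810800 =-2^4*5^2*7^1*13^1*67^1*191^1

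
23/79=23/79 = 0.29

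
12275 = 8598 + 3677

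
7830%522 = 0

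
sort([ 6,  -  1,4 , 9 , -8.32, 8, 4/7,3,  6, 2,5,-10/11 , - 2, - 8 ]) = [ - 8.32, - 8,-2  , - 1, - 10/11,  4/7 , 2, 3 , 4,5, 6, 6, 8,9]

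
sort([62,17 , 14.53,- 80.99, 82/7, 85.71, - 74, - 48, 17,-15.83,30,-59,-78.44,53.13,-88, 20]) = [  -  88 ,- 80.99, - 78.44,  -  74,  -  59,  -  48, - 15.83,82/7, 14.53,  17 , 17, 20,30,53.13, 62,85.71] 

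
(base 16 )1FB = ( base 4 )13323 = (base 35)eh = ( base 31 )gb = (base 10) 507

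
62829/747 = 84 + 9/83 = 84.11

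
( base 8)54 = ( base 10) 44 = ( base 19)26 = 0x2C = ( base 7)62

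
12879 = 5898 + 6981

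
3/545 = 3/545 = 0.01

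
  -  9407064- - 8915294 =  - 491770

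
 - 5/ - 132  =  5/132 =0.04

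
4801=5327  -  526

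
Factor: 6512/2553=176/69  =  2^4*3^( - 1)*11^1*23^( - 1 )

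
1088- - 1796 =2884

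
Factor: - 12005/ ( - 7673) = 5^1*7^4*7673^(  -  1) 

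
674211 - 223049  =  451162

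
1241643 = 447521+794122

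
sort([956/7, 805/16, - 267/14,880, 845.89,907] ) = [ - 267/14, 805/16 , 956/7,845.89, 880, 907]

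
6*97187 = 583122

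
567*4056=2299752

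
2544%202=120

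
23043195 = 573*40215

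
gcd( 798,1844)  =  2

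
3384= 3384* 1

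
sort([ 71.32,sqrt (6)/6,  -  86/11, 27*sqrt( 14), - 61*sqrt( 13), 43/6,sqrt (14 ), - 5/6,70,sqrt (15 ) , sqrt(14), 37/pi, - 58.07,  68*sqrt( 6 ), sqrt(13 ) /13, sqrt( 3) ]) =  [ - 61*sqrt( 13 ), - 58.07, - 86/11,- 5/6, sqrt(13)/13,sqrt( 6)/6,  sqrt(3),  sqrt( 14 ), sqrt(14),sqrt ( 15), 43/6,37/pi  ,  70,71.32,27  *  sqrt( 14) , 68*sqrt(6) ] 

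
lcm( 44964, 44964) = 44964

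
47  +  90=137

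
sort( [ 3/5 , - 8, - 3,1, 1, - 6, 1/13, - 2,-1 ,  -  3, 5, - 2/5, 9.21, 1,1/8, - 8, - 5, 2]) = [ - 8, - 8, - 6, - 5, - 3,-3, - 2, - 1, - 2/5,1/13,1/8, 3/5, 1, 1, 1,  2,5, 9.21]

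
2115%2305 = 2115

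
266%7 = 0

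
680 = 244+436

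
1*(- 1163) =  - 1163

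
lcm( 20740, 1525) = 103700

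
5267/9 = 585 + 2/9= 585.22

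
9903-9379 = 524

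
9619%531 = 61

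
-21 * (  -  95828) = 2012388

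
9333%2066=1069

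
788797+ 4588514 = 5377311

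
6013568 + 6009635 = 12023203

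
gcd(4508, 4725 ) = 7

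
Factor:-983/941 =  - 941^(-1)*983^1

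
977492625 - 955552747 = 21939878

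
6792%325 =292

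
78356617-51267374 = 27089243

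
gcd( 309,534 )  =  3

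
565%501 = 64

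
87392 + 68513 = 155905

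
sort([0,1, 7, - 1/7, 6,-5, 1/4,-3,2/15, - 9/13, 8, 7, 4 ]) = [ - 5, - 3, - 9/13, - 1/7, 0  ,  2/15, 1/4,1,4, 6,  7, 7, 8 ] 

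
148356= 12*12363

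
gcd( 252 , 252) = 252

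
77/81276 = 77/81276 = 0.00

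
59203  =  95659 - 36456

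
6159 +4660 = 10819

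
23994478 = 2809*8542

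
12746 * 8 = 101968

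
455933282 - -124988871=580922153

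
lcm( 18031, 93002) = 1767038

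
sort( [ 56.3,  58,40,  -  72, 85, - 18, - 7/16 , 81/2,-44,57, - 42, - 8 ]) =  [-72,  -  44, -42,-18, - 8, - 7/16,40,81/2,56.3,  57,58,85]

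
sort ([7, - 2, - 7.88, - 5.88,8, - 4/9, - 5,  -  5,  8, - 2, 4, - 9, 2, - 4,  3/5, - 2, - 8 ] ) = [ - 9, - 8, -7.88, - 5.88, - 5,  -  5, -4 , - 2,- 2, - 2,  -  4/9, 3/5 , 2,4, 7,8, 8] 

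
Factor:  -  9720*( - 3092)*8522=256122233280 = 2^6*3^5*5^1*773^1*4261^1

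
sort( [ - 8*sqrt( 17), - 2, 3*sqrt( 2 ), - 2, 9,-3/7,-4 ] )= [ - 8*sqrt( 17 ), - 4, - 2,-2, - 3/7,3 * sqrt(2 ),9 ] 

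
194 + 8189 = 8383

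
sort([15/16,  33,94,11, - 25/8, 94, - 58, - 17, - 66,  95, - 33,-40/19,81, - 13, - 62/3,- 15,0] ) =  [ - 66, - 58, - 33,- 62/3 , - 17, - 15 , - 13,  -  25/8,-40/19, 0, 15/16,11, 33,81, 94,94, 95]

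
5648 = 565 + 5083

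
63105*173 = 10917165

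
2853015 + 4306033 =7159048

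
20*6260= 125200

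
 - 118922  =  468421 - 587343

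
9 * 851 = 7659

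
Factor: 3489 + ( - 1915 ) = 1574 = 2^1*787^1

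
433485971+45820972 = 479306943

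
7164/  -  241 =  - 7164/241 = - 29.73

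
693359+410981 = 1104340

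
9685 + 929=10614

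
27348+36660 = 64008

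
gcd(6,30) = 6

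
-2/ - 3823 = 2/3823 = 0.00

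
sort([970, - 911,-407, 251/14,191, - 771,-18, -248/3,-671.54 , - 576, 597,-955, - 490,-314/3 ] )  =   [ - 955, -911,-771, - 671.54, - 576, - 490,-407,  -  314/3,- 248/3,-18, 251/14,191, 597,970] 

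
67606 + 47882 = 115488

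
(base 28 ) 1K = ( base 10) 48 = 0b110000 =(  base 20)28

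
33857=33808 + 49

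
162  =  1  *162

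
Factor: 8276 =2^2*2069^1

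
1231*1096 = 1349176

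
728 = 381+347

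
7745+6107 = 13852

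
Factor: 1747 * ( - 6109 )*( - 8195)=5^1*11^1*41^1 *149^2*1747^1=87460506485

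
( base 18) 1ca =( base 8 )1046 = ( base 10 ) 550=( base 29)is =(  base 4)20212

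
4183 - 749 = 3434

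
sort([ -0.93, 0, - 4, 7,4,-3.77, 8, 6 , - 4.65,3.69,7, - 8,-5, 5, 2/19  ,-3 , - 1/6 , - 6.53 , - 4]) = [ - 8 , - 6.53, - 5, - 4.65 ,-4 ,-4, - 3.77 , - 3, - 0.93,-1/6,0, 2/19,3.69, 4,  5 , 6, 7, 7, 8]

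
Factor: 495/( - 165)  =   - 3 = -3^1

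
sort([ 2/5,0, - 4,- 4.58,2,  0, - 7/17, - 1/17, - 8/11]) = [ - 4.58, - 4, - 8/11, - 7/17, - 1/17, 0,0,2/5,2]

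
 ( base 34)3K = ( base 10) 122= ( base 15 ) 82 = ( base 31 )3t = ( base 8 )172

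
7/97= 7/97 = 0.07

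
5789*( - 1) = -5789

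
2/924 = 1/462 = 0.00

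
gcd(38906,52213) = 7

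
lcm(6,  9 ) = 18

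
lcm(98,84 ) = 588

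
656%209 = 29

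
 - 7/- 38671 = 7/38671 = 0.00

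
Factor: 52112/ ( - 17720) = -2^1*5^ ( - 1)*443^( - 1)*3257^1 = -  6514/2215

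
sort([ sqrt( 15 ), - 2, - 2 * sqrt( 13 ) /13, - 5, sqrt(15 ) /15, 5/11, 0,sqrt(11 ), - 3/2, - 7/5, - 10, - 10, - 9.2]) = [ - 10,-10, - 9.2, - 5, -2, -3/2,  -  7/5, - 2*sqrt(13)/13 , 0,  sqrt( 15 ) /15 , 5/11,sqrt(11), sqrt ( 15)]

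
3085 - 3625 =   -  540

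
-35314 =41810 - 77124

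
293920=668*440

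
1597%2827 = 1597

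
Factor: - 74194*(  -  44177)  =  3277668338= 2^1*7^1*6311^1 * 37097^1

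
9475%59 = 35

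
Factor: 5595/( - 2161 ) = -3^1 *5^1*373^1*2161^(-1)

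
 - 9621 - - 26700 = 17079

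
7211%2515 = 2181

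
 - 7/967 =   -  1 + 960/967 = -0.01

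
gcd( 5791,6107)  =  1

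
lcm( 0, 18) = 0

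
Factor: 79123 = 11^1*7193^1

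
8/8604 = 2/2151 = 0.00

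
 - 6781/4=-6781/4 = - 1695.25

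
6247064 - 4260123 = 1986941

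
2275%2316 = 2275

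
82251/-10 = - 82251/10 = - 8225.10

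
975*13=12675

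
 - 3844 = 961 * (  -  4 )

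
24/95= 24/95 = 0.25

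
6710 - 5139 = 1571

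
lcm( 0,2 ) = 0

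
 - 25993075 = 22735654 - 48728729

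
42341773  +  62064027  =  104405800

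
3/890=3/890 = 0.00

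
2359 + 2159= 4518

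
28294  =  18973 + 9321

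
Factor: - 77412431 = -47^1*103^1*15991^1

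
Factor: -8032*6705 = -2^5 * 3^2*5^1*149^1*251^1 = - 53854560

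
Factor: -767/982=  - 2^ ( - 1 )*13^1 * 59^1*491^( - 1 )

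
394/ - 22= -197/11 = - 17.91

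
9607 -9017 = 590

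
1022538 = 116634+905904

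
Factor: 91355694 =2^1*3^1*353^1 * 43133^1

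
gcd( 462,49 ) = 7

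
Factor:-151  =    -  151^1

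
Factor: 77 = 7^1 * 11^1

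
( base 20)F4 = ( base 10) 304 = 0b100110000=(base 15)154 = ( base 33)97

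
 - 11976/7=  -1711+ 1/7 = - 1710.86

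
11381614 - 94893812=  - 83512198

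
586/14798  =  293/7399 = 0.04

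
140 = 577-437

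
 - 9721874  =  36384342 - 46106216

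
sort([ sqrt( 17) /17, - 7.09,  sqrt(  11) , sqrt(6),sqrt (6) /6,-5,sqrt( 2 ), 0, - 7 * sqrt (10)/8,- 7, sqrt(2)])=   [  -  7.09, - 7, - 5, - 7*sqrt( 10 ) /8 , 0,sqrt( 17)/17 , sqrt( 6) /6, sqrt(2 ),sqrt(2 ), sqrt(6 ),sqrt (11)] 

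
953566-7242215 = -6288649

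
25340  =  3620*7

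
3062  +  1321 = 4383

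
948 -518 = 430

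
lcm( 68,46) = 1564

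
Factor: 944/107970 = 8/915 = 2^3*3^ ( -1 )*5^( - 1 )*61^( - 1)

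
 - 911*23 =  - 20953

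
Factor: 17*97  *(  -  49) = - 7^2 *17^1 * 97^1 = - 80801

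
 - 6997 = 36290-43287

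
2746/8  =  343 + 1/4 = 343.25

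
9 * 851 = 7659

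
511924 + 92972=604896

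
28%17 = 11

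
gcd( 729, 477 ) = 9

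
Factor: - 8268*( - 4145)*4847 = 2^2*3^1 *5^1*13^1*  37^1*53^1*131^1*829^1 =166110858420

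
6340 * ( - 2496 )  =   - 15824640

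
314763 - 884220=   -  569457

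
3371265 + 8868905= 12240170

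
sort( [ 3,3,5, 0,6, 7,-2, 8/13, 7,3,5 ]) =[ - 2,  0,8/13, 3,  3, 3,  5 , 5, 6,7, 7] 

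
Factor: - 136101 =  - 3^1*7^1*6481^1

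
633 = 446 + 187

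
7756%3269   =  1218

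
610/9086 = 305/4543 = 0.07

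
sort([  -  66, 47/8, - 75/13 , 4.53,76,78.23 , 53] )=[-66, -75/13, 4.53, 47/8,53,76, 78.23 ]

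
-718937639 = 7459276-726396915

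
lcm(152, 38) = 152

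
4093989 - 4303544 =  - 209555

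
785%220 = 125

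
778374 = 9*86486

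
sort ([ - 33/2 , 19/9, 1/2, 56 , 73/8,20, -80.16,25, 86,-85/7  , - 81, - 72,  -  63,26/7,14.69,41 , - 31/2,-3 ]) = [ - 81,- 80.16, - 72, - 63, - 33/2  , - 31/2,-85/7, - 3,1/2,19/9, 26/7, 73/8 , 14.69,20,25, 41, 56,86 ] 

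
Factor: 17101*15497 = 7^2*349^1*15497^1  =  265014197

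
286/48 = 5+ 23/24 = 5.96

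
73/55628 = 73/55628= 0.00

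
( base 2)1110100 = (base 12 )98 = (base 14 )84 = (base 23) 51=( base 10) 116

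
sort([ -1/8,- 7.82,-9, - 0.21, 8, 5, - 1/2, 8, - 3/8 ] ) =[-9, - 7.82 , - 1/2,  -  3/8, - 0.21,  -  1/8, 5,8 , 8]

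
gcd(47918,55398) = 2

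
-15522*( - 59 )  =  915798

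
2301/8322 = 767/2774= 0.28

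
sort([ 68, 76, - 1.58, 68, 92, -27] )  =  [ - 27, - 1.58, 68 , 68,76, 92]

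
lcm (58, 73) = 4234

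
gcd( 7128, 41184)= 792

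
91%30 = 1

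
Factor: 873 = 3^2*97^1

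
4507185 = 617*7305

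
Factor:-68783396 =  - 2^2 * 11^1*1563259^1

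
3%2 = 1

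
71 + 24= 95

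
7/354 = 7/354 = 0.02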